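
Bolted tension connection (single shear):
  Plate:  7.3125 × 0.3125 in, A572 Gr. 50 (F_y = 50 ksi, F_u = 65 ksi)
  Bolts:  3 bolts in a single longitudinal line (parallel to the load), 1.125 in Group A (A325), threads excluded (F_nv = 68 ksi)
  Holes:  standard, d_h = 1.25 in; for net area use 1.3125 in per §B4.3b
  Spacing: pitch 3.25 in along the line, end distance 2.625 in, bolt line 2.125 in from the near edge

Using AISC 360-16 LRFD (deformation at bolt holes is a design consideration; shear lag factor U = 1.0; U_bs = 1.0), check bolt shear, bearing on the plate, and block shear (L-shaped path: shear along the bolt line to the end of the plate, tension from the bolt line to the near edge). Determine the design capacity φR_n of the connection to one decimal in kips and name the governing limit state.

Bolt shear: A_b = π(1.125)²/4 = 0.99402 in². φR_n = 0.75 × 68 × 0.99402 × 3 × 1 = 152.1 kips.
Bearing (0.3125 in plate, F_u = 65 ksi): end bolts L_c = 2.625 − 1.25/2 = 2, R_n = min(1.2×2×0.3125×65, 2.4×1.125×0.3125×65) = 48.75 kips/bolt; interior L_c = 3.25 − 1.25 = 2, R_n = 48.75 kips/bolt. φR_n = 0.75 × (1×48.75 + 2×48.75) = 109.7 kips.
Block shear: shear path 1×[2.625+2×3.25] = 1×9.125 in, A_gv = 2.8516, A_nv = 1×(9.125 − 2.5×1.3125)×0.3125 = 1.8262 in²; tension to near edge: (2.125 − 0.5×1.3125)×0.3125 = 0.45898 in². R_n = min(0.6×65×1.8262, 0.6×50×2.8516) + 1.0×65×0.45898 = min(71.222, 85.548) + 29.834 = 101.06 kips. φR_n = 0.75 × 101.06 = 75.8 kips.
Governing: min(152.1, 109.7, 75.8) = 75.8 kips → block shear.

75.8 kips (block shear governs)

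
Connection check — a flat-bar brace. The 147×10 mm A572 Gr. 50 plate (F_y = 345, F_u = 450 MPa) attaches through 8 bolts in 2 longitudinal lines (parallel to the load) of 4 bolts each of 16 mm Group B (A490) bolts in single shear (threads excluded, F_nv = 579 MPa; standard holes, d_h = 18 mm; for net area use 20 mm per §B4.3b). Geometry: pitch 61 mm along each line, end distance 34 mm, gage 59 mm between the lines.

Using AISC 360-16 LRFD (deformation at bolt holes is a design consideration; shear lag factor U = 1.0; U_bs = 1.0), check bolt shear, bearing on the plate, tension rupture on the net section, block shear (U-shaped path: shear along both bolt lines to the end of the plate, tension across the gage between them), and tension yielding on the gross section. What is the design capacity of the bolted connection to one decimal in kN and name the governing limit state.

Bolt shear: A_b = π(16)²/4 = 201.06 mm². φR_n = 0.75 × 579 × 201.06 × 8 × 1 = 698.5 kN.
Bearing (10 mm plate, F_u = 450 MPa): end bolts L_c = 34 − 18/2 = 25, R_n = min(1.2×25×10×450, 2.4×16×10×450) = 135 kN/bolt; interior L_c = 61 − 18 = 43, R_n = 172.8 kN/bolt. φR_n = 0.75 × (2×135 + 6×172.8) = 980.1 kN.
Tension rupture (net): A_n = (147 − 2×20)×10 = 1070 mm² (U = 1.0, A_e = A_n). φR_n = 0.75 × 450 × 1070 = 361.1 kN.
Block shear: shear path 2×[34+3×61] = 2×217 mm, A_gv = 4340, A_nv = 2×(217 − 3.5×20)×10 = 2940 mm²; tension across gage: (59 − 1×20)×10 = 390 mm². R_n = min(0.6×450×2940, 0.6×345×4340) + 1.0×450×390 = min(793.8, 898.38) + 175.5 = 969.3 kN. φR_n = 0.75 × 969.3 = 727.0 kN.
Tension yield (gross): A_g = 147×10 = 1470 mm². φR_n = 0.90 × 345 × 1470 = 456.4 kN.
Governing: min(698.5, 980.1, 361.1, 727.0, 456.4) = 361.1 kN → net-section rupture.

361.1 kN (net-section rupture governs)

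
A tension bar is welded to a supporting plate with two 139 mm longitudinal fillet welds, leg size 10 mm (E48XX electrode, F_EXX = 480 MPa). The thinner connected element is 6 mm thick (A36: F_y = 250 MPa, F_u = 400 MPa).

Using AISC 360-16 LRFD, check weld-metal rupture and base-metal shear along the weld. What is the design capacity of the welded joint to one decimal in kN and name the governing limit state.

250.2 kN (base-metal shear governs)

Weld metal: throat = 0.707×10 = 7.07 mm, L = 2×139 = 278 mm. φR_n = 0.75 × 0.6 × 480 × 7.07 × 278 = 424.5 kN.
Base metal shear (6 mm plate): yield φR_n = 1.0×0.6×250×6×278 = 250.2 kN; rupture φR_n = 0.75×0.6×400×6×278 = 300.2 kN; take 250.2 kN (yield).
Governing: min(424.5, 250.2) = 250.2 kN → base-metal shear.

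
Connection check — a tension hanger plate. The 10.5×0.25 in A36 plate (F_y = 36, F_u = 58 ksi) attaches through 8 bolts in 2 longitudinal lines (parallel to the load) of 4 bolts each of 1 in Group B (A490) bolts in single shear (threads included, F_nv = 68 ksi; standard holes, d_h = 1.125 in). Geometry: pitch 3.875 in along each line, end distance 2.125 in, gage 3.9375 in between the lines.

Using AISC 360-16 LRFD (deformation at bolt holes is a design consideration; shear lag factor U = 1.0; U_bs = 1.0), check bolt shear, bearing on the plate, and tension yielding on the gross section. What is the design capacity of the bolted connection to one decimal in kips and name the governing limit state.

Bolt shear: A_b = π(1)²/4 = 0.7854 in². φR_n = 0.75 × 68 × 0.7854 × 8 × 1 = 320.4 kips.
Bearing (0.25 in plate, F_u = 58 ksi): end bolts L_c = 2.125 − 1.125/2 = 1.5625, R_n = min(1.2×1.5625×0.25×58, 2.4×1×0.25×58) = 27.188 kips/bolt; interior L_c = 3.875 − 1.125 = 2.75, R_n = 34.8 kips/bolt. φR_n = 0.75 × (2×27.188 + 6×34.8) = 197.4 kips.
Tension yield (gross): A_g = 10.5×0.25 = 2.625 in². φR_n = 0.90 × 36 × 2.625 = 85.1 kips.
Governing: min(320.4, 197.4, 85.1) = 85.1 kips → gross-section yield.

85.1 kips (gross-section yield governs)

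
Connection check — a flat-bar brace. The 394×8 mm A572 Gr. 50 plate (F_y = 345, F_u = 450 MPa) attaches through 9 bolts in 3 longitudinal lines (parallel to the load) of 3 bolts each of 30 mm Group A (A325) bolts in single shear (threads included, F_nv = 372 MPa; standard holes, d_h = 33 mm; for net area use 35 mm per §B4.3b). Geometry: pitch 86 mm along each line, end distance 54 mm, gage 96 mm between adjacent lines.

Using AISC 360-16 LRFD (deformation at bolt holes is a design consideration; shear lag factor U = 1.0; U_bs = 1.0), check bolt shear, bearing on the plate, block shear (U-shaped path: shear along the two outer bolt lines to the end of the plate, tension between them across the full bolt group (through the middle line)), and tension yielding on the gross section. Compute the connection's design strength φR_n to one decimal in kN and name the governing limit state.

Bolt shear: A_b = π(30)²/4 = 706.86 mm². φR_n = 0.75 × 372 × 706.86 × 9 × 1 = 1774.9 kN.
Bearing (8 mm plate, F_u = 450 MPa): end bolts L_c = 54 − 33/2 = 37.5, R_n = min(1.2×37.5×8×450, 2.4×30×8×450) = 162 kN/bolt; interior L_c = 86 − 33 = 53, R_n = 228.96 kN/bolt. φR_n = 0.75 × (3×162 + 6×228.96) = 1394.8 kN.
Block shear: shear path 2×[54+2×86] = 2×226 mm, A_gv = 3616, A_nv = 2×(226 − 2.5×35)×8 = 2216 mm²; tension across gage: (192 − 2×35)×8 = 976 mm². R_n = min(0.6×450×2216, 0.6×345×3616) + 1.0×450×976 = min(598.32, 748.51) + 439.2 = 1037.5 kN. φR_n = 0.75 × 1037.5 = 778.1 kN.
Tension yield (gross): A_g = 394×8 = 3152 mm². φR_n = 0.90 × 345 × 3152 = 978.7 kN.
Governing: min(1774.9, 1394.8, 778.1, 978.7) = 778.1 kN → block shear.

778.1 kN (block shear governs)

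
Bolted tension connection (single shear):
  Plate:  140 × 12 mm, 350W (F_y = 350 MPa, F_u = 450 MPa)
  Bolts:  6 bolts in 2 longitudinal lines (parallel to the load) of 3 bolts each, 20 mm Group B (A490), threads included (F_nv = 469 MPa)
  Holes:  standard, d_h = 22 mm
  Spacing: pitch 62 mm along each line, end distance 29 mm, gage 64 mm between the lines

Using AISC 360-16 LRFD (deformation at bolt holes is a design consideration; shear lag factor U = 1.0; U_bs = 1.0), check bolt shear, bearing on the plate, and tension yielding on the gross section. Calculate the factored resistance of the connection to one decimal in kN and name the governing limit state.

Bolt shear: A_b = π(20)²/4 = 314.16 mm². φR_n = 0.75 × 469 × 314.16 × 6 × 1 = 663.0 kN.
Bearing (12 mm plate, F_u = 450 MPa): end bolts L_c = 29 − 22/2 = 18, R_n = min(1.2×18×12×450, 2.4×20×12×450) = 116.64 kN/bolt; interior L_c = 62 − 22 = 40, R_n = 259.2 kN/bolt. φR_n = 0.75 × (2×116.64 + 4×259.2) = 952.6 kN.
Tension yield (gross): A_g = 140×12 = 1680 mm². φR_n = 0.90 × 350 × 1680 = 529.2 kN.
Governing: min(663.0, 952.6, 529.2) = 529.2 kN → gross-section yield.

529.2 kN (gross-section yield governs)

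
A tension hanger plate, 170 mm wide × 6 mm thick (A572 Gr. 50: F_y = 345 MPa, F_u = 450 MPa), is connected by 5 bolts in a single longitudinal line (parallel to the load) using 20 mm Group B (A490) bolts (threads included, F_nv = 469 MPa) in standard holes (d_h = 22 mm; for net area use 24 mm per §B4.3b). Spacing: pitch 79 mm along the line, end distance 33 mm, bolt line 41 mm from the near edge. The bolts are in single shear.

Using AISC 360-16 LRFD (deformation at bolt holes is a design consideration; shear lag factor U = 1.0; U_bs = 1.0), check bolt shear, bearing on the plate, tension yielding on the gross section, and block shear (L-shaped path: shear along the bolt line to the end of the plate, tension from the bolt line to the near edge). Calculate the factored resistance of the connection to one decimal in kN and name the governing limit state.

316.7 kN (gross-section yield governs)

Bolt shear: A_b = π(20)²/4 = 314.16 mm². φR_n = 0.75 × 469 × 314.16 × 5 × 1 = 552.5 kN.
Bearing (6 mm plate, F_u = 450 MPa): end bolts L_c = 33 − 22/2 = 22, R_n = min(1.2×22×6×450, 2.4×20×6×450) = 71.28 kN/bolt; interior L_c = 79 − 22 = 57, R_n = 129.6 kN/bolt. φR_n = 0.75 × (1×71.28 + 4×129.6) = 442.3 kN.
Tension yield (gross): A_g = 170×6 = 1020 mm². φR_n = 0.90 × 345 × 1020 = 316.7 kN.
Block shear: shear path 1×[33+4×79] = 1×349 mm, A_gv = 2094, A_nv = 1×(349 − 4.5×24)×6 = 1446 mm²; tension to near edge: (41 − 0.5×24)×6 = 174 mm². R_n = min(0.6×450×1446, 0.6×345×2094) + 1.0×450×174 = min(390.42, 433.46) + 78.3 = 468.72 kN. φR_n = 0.75 × 468.72 = 351.5 kN.
Governing: min(552.5, 442.3, 316.7, 351.5) = 316.7 kN → gross-section yield.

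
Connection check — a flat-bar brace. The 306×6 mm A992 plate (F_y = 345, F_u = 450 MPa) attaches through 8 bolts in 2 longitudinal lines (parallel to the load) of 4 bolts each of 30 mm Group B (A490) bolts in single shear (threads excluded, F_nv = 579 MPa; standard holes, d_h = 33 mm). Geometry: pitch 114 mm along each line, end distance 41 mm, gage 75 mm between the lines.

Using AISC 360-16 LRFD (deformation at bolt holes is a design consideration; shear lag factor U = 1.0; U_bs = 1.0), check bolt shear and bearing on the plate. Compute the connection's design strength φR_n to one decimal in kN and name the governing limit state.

Bolt shear: A_b = π(30)²/4 = 706.86 mm². φR_n = 0.75 × 579 × 706.86 × 8 × 1 = 2455.6 kN.
Bearing (6 mm plate, F_u = 450 MPa): end bolts L_c = 41 − 33/2 = 24.5, R_n = min(1.2×24.5×6×450, 2.4×30×6×450) = 79.38 kN/bolt; interior L_c = 114 − 33 = 81, R_n = 194.4 kN/bolt. φR_n = 0.75 × (2×79.38 + 6×194.4) = 993.9 kN.
Governing: min(2455.6, 993.9) = 993.9 kN → bearing.

993.9 kN (bearing governs)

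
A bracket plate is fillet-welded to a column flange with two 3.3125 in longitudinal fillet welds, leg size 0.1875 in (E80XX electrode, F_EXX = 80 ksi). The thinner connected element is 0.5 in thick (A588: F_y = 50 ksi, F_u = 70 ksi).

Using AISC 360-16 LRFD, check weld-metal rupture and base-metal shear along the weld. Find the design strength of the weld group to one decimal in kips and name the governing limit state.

Weld metal: throat = 0.707×0.1875 = 0.13256 in, L = 2×3.3125 = 6.625 in. φR_n = 0.75 × 0.6 × 80 × 0.13256 × 6.625 = 31.6 kips.
Base metal shear (0.5 in plate): yield φR_n = 1.0×0.6×50×0.5×6.625 = 99.4 kips; rupture φR_n = 0.75×0.6×70×0.5×6.625 = 104.3 kips; take 99.4 kips (yield).
Governing: min(31.6, 99.4) = 31.6 kips → weld metal.

31.6 kips (weld metal governs)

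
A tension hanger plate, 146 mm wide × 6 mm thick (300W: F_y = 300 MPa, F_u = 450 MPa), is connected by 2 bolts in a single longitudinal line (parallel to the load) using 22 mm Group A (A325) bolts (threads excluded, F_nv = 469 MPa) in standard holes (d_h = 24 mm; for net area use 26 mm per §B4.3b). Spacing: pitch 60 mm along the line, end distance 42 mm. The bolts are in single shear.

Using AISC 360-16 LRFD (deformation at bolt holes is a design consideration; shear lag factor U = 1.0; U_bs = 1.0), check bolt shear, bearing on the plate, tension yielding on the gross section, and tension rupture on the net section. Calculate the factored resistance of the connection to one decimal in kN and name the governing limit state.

Bolt shear: A_b = π(22)²/4 = 380.13 mm². φR_n = 0.75 × 469 × 380.13 × 2 × 1 = 267.4 kN.
Bearing (6 mm plate, F_u = 450 MPa): end bolts L_c = 42 − 24/2 = 30, R_n = min(1.2×30×6×450, 2.4×22×6×450) = 97.2 kN/bolt; interior L_c = 60 − 24 = 36, R_n = 116.64 kN/bolt. φR_n = 0.75 × (1×97.2 + 1×116.64) = 160.4 kN.
Tension yield (gross): A_g = 146×6 = 876 mm². φR_n = 0.90 × 300 × 876 = 236.5 kN.
Tension rupture (net): A_n = (146 − 1×26)×6 = 720 mm² (U = 1.0, A_e = A_n). φR_n = 0.75 × 450 × 720 = 243.0 kN.
Governing: min(267.4, 160.4, 236.5, 243.0) = 160.4 kN → bearing.

160.4 kN (bearing governs)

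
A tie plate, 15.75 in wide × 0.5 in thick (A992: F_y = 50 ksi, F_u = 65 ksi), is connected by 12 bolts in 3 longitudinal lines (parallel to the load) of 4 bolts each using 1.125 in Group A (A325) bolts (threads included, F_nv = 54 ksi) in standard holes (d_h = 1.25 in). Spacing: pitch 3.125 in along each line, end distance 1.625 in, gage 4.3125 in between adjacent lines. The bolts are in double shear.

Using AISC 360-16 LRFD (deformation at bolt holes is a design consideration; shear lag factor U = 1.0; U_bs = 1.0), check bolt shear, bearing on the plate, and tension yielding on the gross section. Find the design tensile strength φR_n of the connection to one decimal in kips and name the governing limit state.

354.4 kips (gross-section yield governs)

Bolt shear: A_b = π(1.125)²/4 = 0.99402 in². φR_n = 0.75 × 54 × 0.99402 × 12 × 2 = 966.2 kips.
Bearing (0.5 in plate, F_u = 65 ksi): end bolts L_c = 1.625 − 1.25/2 = 1, R_n = min(1.2×1×0.5×65, 2.4×1.125×0.5×65) = 39 kips/bolt; interior L_c = 3.125 − 1.25 = 1.875, R_n = 73.125 kips/bolt. φR_n = 0.75 × (3×39 + 9×73.125) = 581.3 kips.
Tension yield (gross): A_g = 15.75×0.5 = 7.875 in². φR_n = 0.90 × 50 × 7.875 = 354.4 kips.
Governing: min(966.2, 581.3, 354.4) = 354.4 kips → gross-section yield.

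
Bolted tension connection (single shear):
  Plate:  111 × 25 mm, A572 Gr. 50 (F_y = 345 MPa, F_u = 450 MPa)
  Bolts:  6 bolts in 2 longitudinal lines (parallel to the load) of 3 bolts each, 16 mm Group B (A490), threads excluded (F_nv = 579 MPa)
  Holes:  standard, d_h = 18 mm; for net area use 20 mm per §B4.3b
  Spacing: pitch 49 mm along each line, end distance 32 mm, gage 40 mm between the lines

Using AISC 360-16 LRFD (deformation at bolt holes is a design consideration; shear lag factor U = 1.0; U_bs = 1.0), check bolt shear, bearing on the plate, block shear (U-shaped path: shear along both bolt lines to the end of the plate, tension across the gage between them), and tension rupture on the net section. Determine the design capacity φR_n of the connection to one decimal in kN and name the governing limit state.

523.9 kN (bolt shear governs)

Bolt shear: A_b = π(16)²/4 = 201.06 mm². φR_n = 0.75 × 579 × 201.06 × 6 × 1 = 523.9 kN.
Bearing (25 mm plate, F_u = 450 MPa): end bolts L_c = 32 − 18/2 = 23, R_n = min(1.2×23×25×450, 2.4×16×25×450) = 310.5 kN/bolt; interior L_c = 49 − 18 = 31, R_n = 418.5 kN/bolt. φR_n = 0.75 × (2×310.5 + 4×418.5) = 1721.3 kN.
Block shear: shear path 2×[32+2×49] = 2×130 mm, A_gv = 6500, A_nv = 2×(130 − 2.5×20)×25 = 4000 mm²; tension across gage: (40 − 1×20)×25 = 500 mm². R_n = min(0.6×450×4000, 0.6×345×6500) + 1.0×450×500 = min(1080, 1345.5) + 225 = 1305 kN. φR_n = 0.75 × 1305 = 978.8 kN.
Tension rupture (net): A_n = (111 − 2×20)×25 = 1775 mm² (U = 1.0, A_e = A_n). φR_n = 0.75 × 450 × 1775 = 599.1 kN.
Governing: min(523.9, 1721.3, 978.8, 599.1) = 523.9 kN → bolt shear.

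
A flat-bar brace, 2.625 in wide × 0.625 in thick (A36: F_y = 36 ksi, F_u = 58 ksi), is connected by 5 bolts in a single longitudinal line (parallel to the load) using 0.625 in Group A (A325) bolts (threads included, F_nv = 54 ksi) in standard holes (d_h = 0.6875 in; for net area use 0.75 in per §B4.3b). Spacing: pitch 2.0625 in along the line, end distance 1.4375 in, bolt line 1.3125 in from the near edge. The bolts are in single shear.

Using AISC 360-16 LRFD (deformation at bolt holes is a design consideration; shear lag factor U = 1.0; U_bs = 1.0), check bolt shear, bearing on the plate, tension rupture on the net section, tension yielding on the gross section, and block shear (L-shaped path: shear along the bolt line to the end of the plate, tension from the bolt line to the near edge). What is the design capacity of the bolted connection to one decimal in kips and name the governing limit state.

51.0 kips (net-section rupture governs)

Bolt shear: A_b = π(0.625)²/4 = 0.3068 in². φR_n = 0.75 × 54 × 0.3068 × 5 × 1 = 62.1 kips.
Bearing (0.625 in plate, F_u = 58 ksi): end bolts L_c = 1.4375 − 0.6875/2 = 1.09375, R_n = min(1.2×1.09375×0.625×58, 2.4×0.625×0.625×58) = 47.578 kips/bolt; interior L_c = 2.0625 − 0.6875 = 1.375, R_n = 54.375 kips/bolt. φR_n = 0.75 × (1×47.578 + 4×54.375) = 198.8 kips.
Tension rupture (net): A_n = (2.625 − 1×0.75)×0.625 = 1.1719 in² (U = 1.0, A_e = A_n). φR_n = 0.75 × 58 × 1.1719 = 51.0 kips.
Tension yield (gross): A_g = 2.625×0.625 = 1.6406 in². φR_n = 0.90 × 36 × 1.6406 = 53.2 kips.
Block shear: shear path 1×[1.4375+4×2.0625] = 1×9.6875 in, A_gv = 6.0547, A_nv = 1×(9.6875 − 4.5×0.75)×0.625 = 3.9453 in²; tension to near edge: (1.3125 − 0.5×0.75)×0.625 = 0.58594 in². R_n = min(0.6×58×3.9453, 0.6×36×6.0547) + 1.0×58×0.58594 = min(137.3, 130.78) + 33.985 = 164.77 kips. φR_n = 0.75 × 164.77 = 123.6 kips.
Governing: min(62.1, 198.8, 51.0, 53.2, 123.6) = 51.0 kips → net-section rupture.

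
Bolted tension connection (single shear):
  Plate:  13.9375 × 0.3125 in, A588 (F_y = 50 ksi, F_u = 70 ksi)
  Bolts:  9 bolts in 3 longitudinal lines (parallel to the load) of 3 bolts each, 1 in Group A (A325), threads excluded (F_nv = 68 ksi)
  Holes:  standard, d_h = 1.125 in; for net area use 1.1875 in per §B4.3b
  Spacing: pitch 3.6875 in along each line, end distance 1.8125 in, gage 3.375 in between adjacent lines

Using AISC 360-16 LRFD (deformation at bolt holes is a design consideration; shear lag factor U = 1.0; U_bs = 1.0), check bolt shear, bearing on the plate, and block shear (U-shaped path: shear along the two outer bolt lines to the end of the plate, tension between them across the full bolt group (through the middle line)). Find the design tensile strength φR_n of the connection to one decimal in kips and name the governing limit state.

Bolt shear: A_b = π(1)²/4 = 0.7854 in². φR_n = 0.75 × 68 × 0.7854 × 9 × 1 = 360.5 kips.
Bearing (0.3125 in plate, F_u = 70 ksi): end bolts L_c = 1.8125 − 1.125/2 = 1.25, R_n = min(1.2×1.25×0.3125×70, 2.4×1×0.3125×70) = 32.813 kips/bolt; interior L_c = 3.6875 − 1.125 = 2.5625, R_n = 52.5 kips/bolt. φR_n = 0.75 × (3×32.813 + 6×52.5) = 310.1 kips.
Block shear: shear path 2×[1.8125+2×3.6875] = 2×9.1875 in, A_gv = 5.7422, A_nv = 2×(9.1875 − 2.5×1.1875)×0.3125 = 3.8867 in²; tension across gage: (6.75 − 2×1.1875)×0.3125 = 1.3672 in². R_n = min(0.6×70×3.8867, 0.6×50×5.7422) + 1.0×70×1.3672 = min(163.24, 172.27) + 95.704 = 258.94 kips. φR_n = 0.75 × 258.94 = 194.2 kips.
Governing: min(360.5, 310.1, 194.2) = 194.2 kips → block shear.

194.2 kips (block shear governs)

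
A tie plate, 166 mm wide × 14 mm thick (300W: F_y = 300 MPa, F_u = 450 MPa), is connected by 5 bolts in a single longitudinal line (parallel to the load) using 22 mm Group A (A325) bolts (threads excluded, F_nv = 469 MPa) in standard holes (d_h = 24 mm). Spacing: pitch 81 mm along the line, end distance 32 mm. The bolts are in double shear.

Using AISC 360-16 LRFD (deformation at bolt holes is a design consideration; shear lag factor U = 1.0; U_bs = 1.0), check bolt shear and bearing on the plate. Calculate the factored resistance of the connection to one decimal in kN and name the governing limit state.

1111.3 kN (bearing governs)

Bolt shear: A_b = π(22)²/4 = 380.13 mm². φR_n = 0.75 × 469 × 380.13 × 5 × 2 = 1337.1 kN.
Bearing (14 mm plate, F_u = 450 MPa): end bolts L_c = 32 − 24/2 = 20, R_n = min(1.2×20×14×450, 2.4×22×14×450) = 151.2 kN/bolt; interior L_c = 81 − 24 = 57, R_n = 332.64 kN/bolt. φR_n = 0.75 × (1×151.2 + 4×332.64) = 1111.3 kN.
Governing: min(1337.1, 1111.3) = 1111.3 kN → bearing.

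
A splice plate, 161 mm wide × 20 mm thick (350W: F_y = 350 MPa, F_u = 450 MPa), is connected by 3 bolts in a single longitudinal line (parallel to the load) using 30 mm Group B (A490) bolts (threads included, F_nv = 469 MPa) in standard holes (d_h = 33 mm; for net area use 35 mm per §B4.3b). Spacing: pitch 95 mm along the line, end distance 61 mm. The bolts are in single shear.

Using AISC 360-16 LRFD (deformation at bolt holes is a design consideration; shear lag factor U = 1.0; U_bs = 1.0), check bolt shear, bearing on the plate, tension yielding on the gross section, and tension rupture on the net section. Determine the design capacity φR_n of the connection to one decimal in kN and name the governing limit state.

Bolt shear: A_b = π(30)²/4 = 706.86 mm². φR_n = 0.75 × 469 × 706.86 × 3 × 1 = 745.9 kN.
Bearing (20 mm plate, F_u = 450 MPa): end bolts L_c = 61 − 33/2 = 44.5, R_n = min(1.2×44.5×20×450, 2.4×30×20×450) = 480.6 kN/bolt; interior L_c = 95 − 33 = 62, R_n = 648 kN/bolt. φR_n = 0.75 × (1×480.6 + 2×648) = 1332.5 kN.
Tension yield (gross): A_g = 161×20 = 3220 mm². φR_n = 0.90 × 350 × 3220 = 1014.3 kN.
Tension rupture (net): A_n = (161 − 1×35)×20 = 2520 mm² (U = 1.0, A_e = A_n). φR_n = 0.75 × 450 × 2520 = 850.5 kN.
Governing: min(745.9, 1332.5, 1014.3, 850.5) = 745.9 kN → bolt shear.

745.9 kN (bolt shear governs)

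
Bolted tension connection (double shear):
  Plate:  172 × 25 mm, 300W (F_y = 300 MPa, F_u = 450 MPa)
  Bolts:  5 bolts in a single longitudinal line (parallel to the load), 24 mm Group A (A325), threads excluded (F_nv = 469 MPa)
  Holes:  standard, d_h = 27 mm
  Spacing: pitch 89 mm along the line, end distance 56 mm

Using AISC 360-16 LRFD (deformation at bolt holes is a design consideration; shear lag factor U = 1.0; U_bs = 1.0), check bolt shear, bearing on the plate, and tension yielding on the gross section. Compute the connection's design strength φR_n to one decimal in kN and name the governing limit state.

Bolt shear: A_b = π(24)²/4 = 452.39 mm². φR_n = 0.75 × 469 × 452.39 × 5 × 2 = 1591.3 kN.
Bearing (25 mm plate, F_u = 450 MPa): end bolts L_c = 56 − 27/2 = 42.5, R_n = min(1.2×42.5×25×450, 2.4×24×25×450) = 573.75 kN/bolt; interior L_c = 89 − 27 = 62, R_n = 648 kN/bolt. φR_n = 0.75 × (1×573.75 + 4×648) = 2374.3 kN.
Tension yield (gross): A_g = 172×25 = 4300 mm². φR_n = 0.90 × 300 × 4300 = 1161.0 kN.
Governing: min(1591.3, 2374.3, 1161.0) = 1161.0 kN → gross-section yield.

1161.0 kN (gross-section yield governs)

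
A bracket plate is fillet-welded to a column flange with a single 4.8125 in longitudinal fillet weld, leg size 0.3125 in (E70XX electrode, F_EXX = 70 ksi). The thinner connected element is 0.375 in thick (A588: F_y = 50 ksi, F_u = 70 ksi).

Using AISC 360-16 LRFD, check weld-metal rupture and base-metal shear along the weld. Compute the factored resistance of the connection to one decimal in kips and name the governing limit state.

33.5 kips (weld metal governs)

Weld metal: throat = 0.707×0.3125 = 0.22094 in, L = 4.8125 in. φR_n = 0.75 × 0.6 × 70 × 0.22094 × 4.8125 = 33.5 kips.
Base metal shear (0.375 in plate): yield φR_n = 1.0×0.6×50×0.375×4.8125 = 54.1 kips; rupture φR_n = 0.75×0.6×70×0.375×4.8125 = 56.8 kips; take 54.1 kips (yield).
Governing: min(33.5, 54.1) = 33.5 kips → weld metal.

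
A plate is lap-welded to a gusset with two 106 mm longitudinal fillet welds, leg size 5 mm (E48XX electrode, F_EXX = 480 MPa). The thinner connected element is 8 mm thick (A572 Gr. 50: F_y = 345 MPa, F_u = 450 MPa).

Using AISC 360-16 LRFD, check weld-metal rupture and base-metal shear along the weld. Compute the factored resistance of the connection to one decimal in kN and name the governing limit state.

161.9 kN (weld metal governs)

Weld metal: throat = 0.707×5 = 3.535 mm, L = 2×106 = 212 mm. φR_n = 0.75 × 0.6 × 480 × 3.535 × 212 = 161.9 kN.
Base metal shear (8 mm plate): yield φR_n = 1.0×0.6×345×8×212 = 351.1 kN; rupture φR_n = 0.75×0.6×450×8×212 = 343.4 kN; take 343.4 kN (rupture).
Governing: min(161.9, 343.4) = 161.9 kN → weld metal.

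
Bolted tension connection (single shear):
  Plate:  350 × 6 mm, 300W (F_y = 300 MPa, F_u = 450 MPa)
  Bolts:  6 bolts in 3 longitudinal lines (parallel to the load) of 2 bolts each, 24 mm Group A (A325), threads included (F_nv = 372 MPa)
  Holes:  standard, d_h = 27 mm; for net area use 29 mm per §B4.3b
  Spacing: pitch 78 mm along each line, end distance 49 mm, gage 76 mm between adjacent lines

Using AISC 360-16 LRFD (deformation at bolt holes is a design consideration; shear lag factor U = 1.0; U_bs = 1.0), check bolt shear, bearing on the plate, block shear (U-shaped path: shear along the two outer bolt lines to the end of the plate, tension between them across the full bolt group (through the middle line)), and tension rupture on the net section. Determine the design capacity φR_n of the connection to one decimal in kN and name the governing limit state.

393.3 kN (block shear governs)

Bolt shear: A_b = π(24)²/4 = 452.39 mm². φR_n = 0.75 × 372 × 452.39 × 6 × 1 = 757.3 kN.
Bearing (6 mm plate, F_u = 450 MPa): end bolts L_c = 49 − 27/2 = 35.5, R_n = min(1.2×35.5×6×450, 2.4×24×6×450) = 115.02 kN/bolt; interior L_c = 78 − 27 = 51, R_n = 155.52 kN/bolt. φR_n = 0.75 × (3×115.02 + 3×155.52) = 608.7 kN.
Block shear: shear path 2×[49+1×78] = 2×127 mm, A_gv = 1524, A_nv = 2×(127 − 1.5×29)×6 = 1002 mm²; tension across gage: (152 − 2×29)×6 = 564 mm². R_n = min(0.6×450×1002, 0.6×300×1524) + 1.0×450×564 = min(270.54, 274.32) + 253.8 = 524.34 kN. φR_n = 0.75 × 524.34 = 393.3 kN.
Tension rupture (net): A_n = (350 − 3×29)×6 = 1578 mm² (U = 1.0, A_e = A_n). φR_n = 0.75 × 450 × 1578 = 532.6 kN.
Governing: min(757.3, 608.7, 393.3, 532.6) = 393.3 kN → block shear.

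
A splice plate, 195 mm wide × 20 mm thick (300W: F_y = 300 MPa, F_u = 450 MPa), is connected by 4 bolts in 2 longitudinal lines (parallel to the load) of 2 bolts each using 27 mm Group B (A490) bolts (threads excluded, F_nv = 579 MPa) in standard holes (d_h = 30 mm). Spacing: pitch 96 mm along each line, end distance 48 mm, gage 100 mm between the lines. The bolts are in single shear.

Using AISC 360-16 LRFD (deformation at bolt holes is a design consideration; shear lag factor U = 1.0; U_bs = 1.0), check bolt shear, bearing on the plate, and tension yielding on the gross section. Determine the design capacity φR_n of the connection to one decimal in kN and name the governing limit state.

994.5 kN (bolt shear governs)

Bolt shear: A_b = π(27)²/4 = 572.56 mm². φR_n = 0.75 × 579 × 572.56 × 4 × 1 = 994.5 kN.
Bearing (20 mm plate, F_u = 450 MPa): end bolts L_c = 48 − 30/2 = 33, R_n = min(1.2×33×20×450, 2.4×27×20×450) = 356.4 kN/bolt; interior L_c = 96 − 30 = 66, R_n = 583.2 kN/bolt. φR_n = 0.75 × (2×356.4 + 2×583.2) = 1409.4 kN.
Tension yield (gross): A_g = 195×20 = 3900 mm². φR_n = 0.90 × 300 × 3900 = 1053.0 kN.
Governing: min(994.5, 1409.4, 1053.0) = 994.5 kN → bolt shear.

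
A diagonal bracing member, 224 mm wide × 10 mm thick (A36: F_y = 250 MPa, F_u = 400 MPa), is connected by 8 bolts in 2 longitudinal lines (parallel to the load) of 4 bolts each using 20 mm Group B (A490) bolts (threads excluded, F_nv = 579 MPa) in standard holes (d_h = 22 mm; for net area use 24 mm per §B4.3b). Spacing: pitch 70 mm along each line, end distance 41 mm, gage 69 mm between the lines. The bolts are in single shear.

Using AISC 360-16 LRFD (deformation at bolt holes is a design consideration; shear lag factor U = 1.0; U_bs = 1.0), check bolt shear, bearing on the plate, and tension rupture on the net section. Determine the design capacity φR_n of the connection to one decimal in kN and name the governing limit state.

528.0 kN (net-section rupture governs)

Bolt shear: A_b = π(20)²/4 = 314.16 mm². φR_n = 0.75 × 579 × 314.16 × 8 × 1 = 1091.4 kN.
Bearing (10 mm plate, F_u = 400 MPa): end bolts L_c = 41 − 22/2 = 30, R_n = min(1.2×30×10×400, 2.4×20×10×400) = 144 kN/bolt; interior L_c = 70 − 22 = 48, R_n = 192 kN/bolt. φR_n = 0.75 × (2×144 + 6×192) = 1080.0 kN.
Tension rupture (net): A_n = (224 − 2×24)×10 = 1760 mm² (U = 1.0, A_e = A_n). φR_n = 0.75 × 400 × 1760 = 528.0 kN.
Governing: min(1091.4, 1080.0, 528.0) = 528.0 kN → net-section rupture.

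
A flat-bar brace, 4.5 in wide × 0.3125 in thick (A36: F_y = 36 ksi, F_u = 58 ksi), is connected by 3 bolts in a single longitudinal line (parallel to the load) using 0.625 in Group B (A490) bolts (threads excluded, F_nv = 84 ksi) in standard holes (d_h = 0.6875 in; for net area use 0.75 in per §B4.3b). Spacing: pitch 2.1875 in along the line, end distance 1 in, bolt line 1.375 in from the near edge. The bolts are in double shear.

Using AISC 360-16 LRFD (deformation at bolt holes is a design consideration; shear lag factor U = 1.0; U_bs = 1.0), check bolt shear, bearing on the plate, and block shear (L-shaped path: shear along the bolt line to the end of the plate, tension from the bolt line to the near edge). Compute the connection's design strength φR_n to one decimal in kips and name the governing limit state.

Bolt shear: A_b = π(0.625)²/4 = 0.3068 in². φR_n = 0.75 × 84 × 0.3068 × 3 × 2 = 116.0 kips.
Bearing (0.3125 in plate, F_u = 58 ksi): end bolts L_c = 1 − 0.6875/2 = 0.65625, R_n = min(1.2×0.65625×0.3125×58, 2.4×0.625×0.3125×58) = 14.273 kips/bolt; interior L_c = 2.1875 − 0.6875 = 1.5, R_n = 27.188 kips/bolt. φR_n = 0.75 × (1×14.273 + 2×27.188) = 51.5 kips.
Block shear: shear path 1×[1+2×2.1875] = 1×5.375 in, A_gv = 1.6797, A_nv = 1×(5.375 − 2.5×0.75)×0.3125 = 1.0938 in²; tension to near edge: (1.375 − 0.5×0.75)×0.3125 = 0.3125 in². R_n = min(0.6×58×1.0938, 0.6×36×1.6797) + 1.0×58×0.3125 = min(38.064, 36.282) + 18.125 = 54.407 kips. φR_n = 0.75 × 54.407 = 40.8 kips.
Governing: min(116.0, 51.5, 40.8) = 40.8 kips → block shear.

40.8 kips (block shear governs)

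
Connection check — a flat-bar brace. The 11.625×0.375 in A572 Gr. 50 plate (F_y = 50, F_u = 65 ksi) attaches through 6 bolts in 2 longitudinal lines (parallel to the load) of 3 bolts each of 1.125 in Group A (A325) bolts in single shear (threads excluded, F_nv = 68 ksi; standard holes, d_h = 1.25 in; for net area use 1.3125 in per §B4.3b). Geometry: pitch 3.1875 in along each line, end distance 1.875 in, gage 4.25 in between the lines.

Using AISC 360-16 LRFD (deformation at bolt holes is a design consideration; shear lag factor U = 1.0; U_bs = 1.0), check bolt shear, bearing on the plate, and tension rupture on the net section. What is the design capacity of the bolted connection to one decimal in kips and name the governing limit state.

Bolt shear: A_b = π(1.125)²/4 = 0.99402 in². φR_n = 0.75 × 68 × 0.99402 × 6 × 1 = 304.2 kips.
Bearing (0.375 in plate, F_u = 65 ksi): end bolts L_c = 1.875 − 1.25/2 = 1.25, R_n = min(1.2×1.25×0.375×65, 2.4×1.125×0.375×65) = 36.563 kips/bolt; interior L_c = 3.1875 − 1.25 = 1.9375, R_n = 56.672 kips/bolt. φR_n = 0.75 × (2×36.563 + 4×56.672) = 224.9 kips.
Tension rupture (net): A_n = (11.625 − 2×1.3125)×0.375 = 3.375 in² (U = 1.0, A_e = A_n). φR_n = 0.75 × 65 × 3.375 = 164.5 kips.
Governing: min(304.2, 224.9, 164.5) = 164.5 kips → net-section rupture.

164.5 kips (net-section rupture governs)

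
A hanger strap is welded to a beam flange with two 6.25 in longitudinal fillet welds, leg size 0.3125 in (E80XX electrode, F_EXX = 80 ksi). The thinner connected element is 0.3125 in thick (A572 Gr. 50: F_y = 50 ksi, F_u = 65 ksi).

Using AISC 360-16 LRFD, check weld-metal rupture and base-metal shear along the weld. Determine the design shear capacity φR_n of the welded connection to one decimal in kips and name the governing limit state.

99.4 kips (weld metal governs)

Weld metal: throat = 0.707×0.3125 = 0.22094 in, L = 2×6.25 = 12.5 in. φR_n = 0.75 × 0.6 × 80 × 0.22094 × 12.5 = 99.4 kips.
Base metal shear (0.3125 in plate): yield φR_n = 1.0×0.6×50×0.3125×12.5 = 117.2 kips; rupture φR_n = 0.75×0.6×65×0.3125×12.5 = 114.3 kips; take 114.3 kips (rupture).
Governing: min(99.4, 114.3) = 99.4 kips → weld metal.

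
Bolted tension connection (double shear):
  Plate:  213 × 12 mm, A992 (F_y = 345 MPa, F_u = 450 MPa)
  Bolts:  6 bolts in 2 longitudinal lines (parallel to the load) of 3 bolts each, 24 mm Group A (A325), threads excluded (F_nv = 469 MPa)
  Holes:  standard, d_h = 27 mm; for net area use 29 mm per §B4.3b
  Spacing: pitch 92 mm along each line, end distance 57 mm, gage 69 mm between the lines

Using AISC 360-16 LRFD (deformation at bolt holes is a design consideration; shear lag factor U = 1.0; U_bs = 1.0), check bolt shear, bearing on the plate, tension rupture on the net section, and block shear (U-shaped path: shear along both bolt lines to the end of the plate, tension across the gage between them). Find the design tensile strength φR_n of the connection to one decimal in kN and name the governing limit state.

627.8 kN (net-section rupture governs)

Bolt shear: A_b = π(24)²/4 = 452.39 mm². φR_n = 0.75 × 469 × 452.39 × 6 × 2 = 1909.5 kN.
Bearing (12 mm plate, F_u = 450 MPa): end bolts L_c = 57 − 27/2 = 43.5, R_n = min(1.2×43.5×12×450, 2.4×24×12×450) = 281.88 kN/bolt; interior L_c = 92 − 27 = 65, R_n = 311.04 kN/bolt. φR_n = 0.75 × (2×281.88 + 4×311.04) = 1355.9 kN.
Tension rupture (net): A_n = (213 − 2×29)×12 = 1860 mm² (U = 1.0, A_e = A_n). φR_n = 0.75 × 450 × 1860 = 627.8 kN.
Block shear: shear path 2×[57+2×92] = 2×241 mm, A_gv = 5784, A_nv = 2×(241 − 2.5×29)×12 = 4044 mm²; tension across gage: (69 − 1×29)×12 = 480 mm². R_n = min(0.6×450×4044, 0.6×345×5784) + 1.0×450×480 = min(1091.9, 1197.3) + 216 = 1307.9 kN. φR_n = 0.75 × 1307.9 = 980.9 kN.
Governing: min(1909.5, 1355.9, 627.8, 980.9) = 627.8 kN → net-section rupture.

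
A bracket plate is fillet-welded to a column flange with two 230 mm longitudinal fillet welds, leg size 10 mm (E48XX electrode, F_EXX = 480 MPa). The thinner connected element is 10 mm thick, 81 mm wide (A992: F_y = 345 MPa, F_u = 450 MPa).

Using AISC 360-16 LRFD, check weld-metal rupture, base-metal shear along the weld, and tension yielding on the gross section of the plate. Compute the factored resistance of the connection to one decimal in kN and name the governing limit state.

Weld metal: throat = 0.707×10 = 7.07 mm, L = 2×230 = 460 mm. φR_n = 0.75 × 0.6 × 480 × 7.07 × 460 = 702.5 kN.
Base metal shear (10 mm plate): yield φR_n = 1.0×0.6×345×10×460 = 952.2 kN; rupture φR_n = 0.75×0.6×450×10×460 = 931.5 kN; take 931.5 kN (rupture).
Tension yield (gross): A_g = 81×10 = 810 mm². φR_n = 0.90 × 345 × 810 = 251.5 kN.
Governing: min(702.5, 931.5, 251.5) = 251.5 kN → gross-section yield.

251.5 kN (gross-section yield governs)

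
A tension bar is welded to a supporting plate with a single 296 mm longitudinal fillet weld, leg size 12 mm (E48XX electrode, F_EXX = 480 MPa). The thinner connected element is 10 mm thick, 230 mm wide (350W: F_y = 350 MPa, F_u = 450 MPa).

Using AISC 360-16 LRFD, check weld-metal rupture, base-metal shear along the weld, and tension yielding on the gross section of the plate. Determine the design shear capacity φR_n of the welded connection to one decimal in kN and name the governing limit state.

542.4 kN (weld metal governs)

Weld metal: throat = 0.707×12 = 8.484 mm, L = 296 mm. φR_n = 0.75 × 0.6 × 480 × 8.484 × 296 = 542.4 kN.
Base metal shear (10 mm plate): yield φR_n = 1.0×0.6×350×10×296 = 621.6 kN; rupture φR_n = 0.75×0.6×450×10×296 = 599.4 kN; take 599.4 kN (rupture).
Tension yield (gross): A_g = 230×10 = 2300 mm². φR_n = 0.90 × 350 × 2300 = 724.5 kN.
Governing: min(542.4, 599.4, 724.5) = 542.4 kN → weld metal.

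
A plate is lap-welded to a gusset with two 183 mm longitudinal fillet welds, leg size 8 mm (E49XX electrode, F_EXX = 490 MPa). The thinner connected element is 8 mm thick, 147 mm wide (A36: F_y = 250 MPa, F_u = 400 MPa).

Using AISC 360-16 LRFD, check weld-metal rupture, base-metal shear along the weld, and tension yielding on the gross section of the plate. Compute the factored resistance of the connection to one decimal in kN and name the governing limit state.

264.6 kN (gross-section yield governs)

Weld metal: throat = 0.707×8 = 5.656 mm, L = 2×183 = 366 mm. φR_n = 0.75 × 0.6 × 490 × 5.656 × 366 = 456.5 kN.
Base metal shear (8 mm plate): yield φR_n = 1.0×0.6×250×8×366 = 439.2 kN; rupture φR_n = 0.75×0.6×400×8×366 = 527.0 kN; take 439.2 kN (yield).
Tension yield (gross): A_g = 147×8 = 1176 mm². φR_n = 0.90 × 250 × 1176 = 264.6 kN.
Governing: min(456.5, 439.2, 264.6) = 264.6 kN → gross-section yield.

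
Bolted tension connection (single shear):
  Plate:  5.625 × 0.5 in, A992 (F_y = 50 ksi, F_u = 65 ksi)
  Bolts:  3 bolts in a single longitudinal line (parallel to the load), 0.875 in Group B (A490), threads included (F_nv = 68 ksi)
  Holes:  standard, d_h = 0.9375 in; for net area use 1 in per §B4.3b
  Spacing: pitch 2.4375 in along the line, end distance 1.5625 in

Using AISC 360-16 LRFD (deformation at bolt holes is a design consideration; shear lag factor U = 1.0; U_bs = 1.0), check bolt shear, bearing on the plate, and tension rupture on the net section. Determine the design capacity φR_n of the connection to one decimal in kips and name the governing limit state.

92.0 kips (bolt shear governs)

Bolt shear: A_b = π(0.875)²/4 = 0.60132 in². φR_n = 0.75 × 68 × 0.60132 × 3 × 1 = 92.0 kips.
Bearing (0.5 in plate, F_u = 65 ksi): end bolts L_c = 1.5625 − 0.9375/2 = 1.09375, R_n = min(1.2×1.09375×0.5×65, 2.4×0.875×0.5×65) = 42.656 kips/bolt; interior L_c = 2.4375 − 0.9375 = 1.5, R_n = 58.5 kips/bolt. φR_n = 0.75 × (1×42.656 + 2×58.5) = 119.7 kips.
Tension rupture (net): A_n = (5.625 − 1×1)×0.5 = 2.3125 in² (U = 1.0, A_e = A_n). φR_n = 0.75 × 65 × 2.3125 = 112.7 kips.
Governing: min(92.0, 119.7, 112.7) = 92.0 kips → bolt shear.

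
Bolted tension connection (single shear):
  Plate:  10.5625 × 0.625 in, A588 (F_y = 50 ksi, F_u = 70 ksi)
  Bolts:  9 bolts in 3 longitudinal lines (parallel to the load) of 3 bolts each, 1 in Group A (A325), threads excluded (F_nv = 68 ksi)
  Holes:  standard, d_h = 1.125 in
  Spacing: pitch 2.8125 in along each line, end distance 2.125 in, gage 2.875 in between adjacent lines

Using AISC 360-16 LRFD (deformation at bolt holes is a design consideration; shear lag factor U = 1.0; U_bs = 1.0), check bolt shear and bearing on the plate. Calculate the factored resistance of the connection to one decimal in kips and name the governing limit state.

Bolt shear: A_b = π(1)²/4 = 0.7854 in². φR_n = 0.75 × 68 × 0.7854 × 9 × 1 = 360.5 kips.
Bearing (0.625 in plate, F_u = 70 ksi): end bolts L_c = 2.125 − 1.125/2 = 1.5625, R_n = min(1.2×1.5625×0.625×70, 2.4×1×0.625×70) = 82.031 kips/bolt; interior L_c = 2.8125 − 1.125 = 1.6875, R_n = 88.594 kips/bolt. φR_n = 0.75 × (3×82.031 + 6×88.594) = 583.2 kips.
Governing: min(360.5, 583.2) = 360.5 kips → bolt shear.

360.5 kips (bolt shear governs)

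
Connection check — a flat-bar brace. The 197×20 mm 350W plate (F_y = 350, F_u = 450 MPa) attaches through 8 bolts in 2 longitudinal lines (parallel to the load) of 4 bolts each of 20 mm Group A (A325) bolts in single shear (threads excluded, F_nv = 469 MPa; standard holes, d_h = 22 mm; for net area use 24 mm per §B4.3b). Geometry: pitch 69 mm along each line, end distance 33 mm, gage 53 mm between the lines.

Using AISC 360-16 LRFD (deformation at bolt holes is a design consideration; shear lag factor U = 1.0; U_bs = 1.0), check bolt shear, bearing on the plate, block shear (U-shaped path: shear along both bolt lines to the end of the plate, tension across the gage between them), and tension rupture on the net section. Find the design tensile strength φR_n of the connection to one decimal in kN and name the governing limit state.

Bolt shear: A_b = π(20)²/4 = 314.16 mm². φR_n = 0.75 × 469 × 314.16 × 8 × 1 = 884.0 kN.
Bearing (20 mm plate, F_u = 450 MPa): end bolts L_c = 33 − 22/2 = 22, R_n = min(1.2×22×20×450, 2.4×20×20×450) = 237.6 kN/bolt; interior L_c = 69 − 22 = 47, R_n = 432 kN/bolt. φR_n = 0.75 × (2×237.6 + 6×432) = 2300.4 kN.
Block shear: shear path 2×[33+3×69] = 2×240 mm, A_gv = 9600, A_nv = 2×(240 − 3.5×24)×20 = 6240 mm²; tension across gage: (53 − 1×24)×20 = 580 mm². R_n = min(0.6×450×6240, 0.6×350×9600) + 1.0×450×580 = min(1684.8, 2016) + 261 = 1945.8 kN. φR_n = 0.75 × 1945.8 = 1459.4 kN.
Tension rupture (net): A_n = (197 − 2×24)×20 = 2980 mm² (U = 1.0, A_e = A_n). φR_n = 0.75 × 450 × 2980 = 1005.8 kN.
Governing: min(884.0, 2300.4, 1459.4, 1005.8) = 884.0 kN → bolt shear.

884.0 kN (bolt shear governs)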